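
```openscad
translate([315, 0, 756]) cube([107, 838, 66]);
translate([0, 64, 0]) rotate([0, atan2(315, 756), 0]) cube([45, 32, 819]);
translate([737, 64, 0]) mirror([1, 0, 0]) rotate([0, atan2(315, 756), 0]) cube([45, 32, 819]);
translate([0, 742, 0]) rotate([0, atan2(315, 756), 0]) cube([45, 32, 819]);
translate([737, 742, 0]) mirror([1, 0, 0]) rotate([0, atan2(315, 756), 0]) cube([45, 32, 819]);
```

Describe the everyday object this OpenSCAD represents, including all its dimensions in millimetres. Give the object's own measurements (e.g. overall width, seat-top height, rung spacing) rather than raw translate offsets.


A sawhorse. A 107×838×66 mm beam (x, y, z) sits on two A-frame leg pairs. Each pair is two raked legs of 45×32 mm section (32 mm along y) splaying symmetrically in x. Each leg rises 756 mm vertically over 315 mm of horizontal reach and is 819 mm long along its own axis. Every leg's outer bottom edge rests on the floor and its outer top edge meets a bottom edge of the beam — the left legs (tilting toward +x) meet the beam's −x bottom edge, the right legs (their mirror images, tilting toward −x) meet its +x bottom edge — so the leg tops tuck under the beam, the beam's underside is 756 mm above the floor, and the feet are 737 mm apart outside-to-outside with the beam centred between them. The two leg pairs are set in 64 mm from either end of the beam.


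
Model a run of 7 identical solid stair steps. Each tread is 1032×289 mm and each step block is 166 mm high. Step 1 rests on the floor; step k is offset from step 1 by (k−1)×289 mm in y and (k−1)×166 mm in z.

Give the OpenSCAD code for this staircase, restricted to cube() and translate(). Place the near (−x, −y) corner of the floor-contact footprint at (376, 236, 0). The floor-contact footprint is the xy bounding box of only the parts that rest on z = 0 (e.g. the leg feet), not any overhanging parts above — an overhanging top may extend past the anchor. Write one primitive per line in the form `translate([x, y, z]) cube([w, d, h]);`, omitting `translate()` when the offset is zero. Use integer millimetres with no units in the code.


translate([376, 236, 0]) cube([1032, 289, 166]);
translate([376, 525, 166]) cube([1032, 289, 166]);
translate([376, 814, 332]) cube([1032, 289, 166]);
translate([376, 1103, 498]) cube([1032, 289, 166]);
translate([376, 1392, 664]) cube([1032, 289, 166]);
translate([376, 1681, 830]) cube([1032, 289, 166]);
translate([376, 1970, 996]) cube([1032, 289, 166]);


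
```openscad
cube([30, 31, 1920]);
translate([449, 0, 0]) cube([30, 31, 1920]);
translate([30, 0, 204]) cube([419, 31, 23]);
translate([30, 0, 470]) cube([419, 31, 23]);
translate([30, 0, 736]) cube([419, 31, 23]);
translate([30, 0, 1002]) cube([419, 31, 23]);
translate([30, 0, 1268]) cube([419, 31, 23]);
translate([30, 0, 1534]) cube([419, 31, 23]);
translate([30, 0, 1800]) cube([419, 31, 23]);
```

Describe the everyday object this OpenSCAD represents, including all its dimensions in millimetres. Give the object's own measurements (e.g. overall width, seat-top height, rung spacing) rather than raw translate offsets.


A straight ladder. Two 30×31 mm vertical rails, 1920 mm tall, stand 479 mm apart (outside-to-outside) with their front faces coplanar on the −y side. 7 rungs, each 31 mm deep and 23 mm tall, span between the inner faces of the rails, front faces flush with the rails. The lowest rung's underside is at z = 204 mm and rungs are spaced 266 mm apart (underside to underside).


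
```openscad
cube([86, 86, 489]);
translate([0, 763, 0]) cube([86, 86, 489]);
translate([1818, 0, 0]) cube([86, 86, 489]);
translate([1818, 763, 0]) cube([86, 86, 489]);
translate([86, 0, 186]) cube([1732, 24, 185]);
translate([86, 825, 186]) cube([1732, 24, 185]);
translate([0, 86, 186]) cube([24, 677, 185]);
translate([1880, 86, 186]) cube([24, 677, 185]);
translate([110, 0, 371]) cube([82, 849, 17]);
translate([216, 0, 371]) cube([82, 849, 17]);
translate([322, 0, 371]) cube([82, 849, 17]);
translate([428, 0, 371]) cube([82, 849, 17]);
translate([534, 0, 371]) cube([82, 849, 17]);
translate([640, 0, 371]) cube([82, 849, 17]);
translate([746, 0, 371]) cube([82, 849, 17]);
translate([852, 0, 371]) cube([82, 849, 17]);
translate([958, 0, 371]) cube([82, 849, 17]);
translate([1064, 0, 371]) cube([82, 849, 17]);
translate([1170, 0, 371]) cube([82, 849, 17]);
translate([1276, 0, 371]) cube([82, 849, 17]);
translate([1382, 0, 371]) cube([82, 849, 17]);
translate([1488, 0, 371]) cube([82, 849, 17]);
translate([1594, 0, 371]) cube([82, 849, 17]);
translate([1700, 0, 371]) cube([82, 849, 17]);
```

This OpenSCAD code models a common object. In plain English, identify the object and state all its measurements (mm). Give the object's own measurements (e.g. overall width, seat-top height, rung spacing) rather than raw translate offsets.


A bed frame 1904 mm long (x) by 849 mm wide (y). Four 86×86 mm corner posts, 489 mm tall, at the corners of the footprint. Four rails of 24 mm thickness and 185 mm height run between adjacent posts with their undersides at z = 186 mm, their outer faces flush with the outside of the frame (the two x-running rails run between the posts' inner faces; the two y-running rails run between the posts' inner faces). 16 slats, each 82 mm wide (x) and 17 mm thick, lie across the top of the two x-running rails, running the full 849 mm width of the frame in y; along x they sit between the end posts with a 24 mm gap after the −x posts and between neighbouring slats, leaving 36 mm before the +x posts.


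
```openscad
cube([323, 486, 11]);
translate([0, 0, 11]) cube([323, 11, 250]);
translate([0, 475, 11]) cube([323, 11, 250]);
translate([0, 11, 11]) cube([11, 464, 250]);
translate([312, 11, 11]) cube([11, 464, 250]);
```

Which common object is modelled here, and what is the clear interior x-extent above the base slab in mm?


An open box. The internal width is 301 mm.

A 323×486 base slab with four walls standing on it — an open box. The base is 323 mm wide and the walls are 11 mm thick, so the internal width is 323 − 2 × 11 = 301 mm.


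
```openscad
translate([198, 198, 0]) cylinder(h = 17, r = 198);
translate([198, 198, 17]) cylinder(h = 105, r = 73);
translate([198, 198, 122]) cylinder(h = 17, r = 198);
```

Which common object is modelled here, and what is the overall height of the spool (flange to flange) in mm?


A spool. The overall height is 139 mm.

Three coaxial cylinders, large–small–large — a spool. Two 17 mm flanges and a 105 mm core give 17 + 105 + 17 = 139 mm.


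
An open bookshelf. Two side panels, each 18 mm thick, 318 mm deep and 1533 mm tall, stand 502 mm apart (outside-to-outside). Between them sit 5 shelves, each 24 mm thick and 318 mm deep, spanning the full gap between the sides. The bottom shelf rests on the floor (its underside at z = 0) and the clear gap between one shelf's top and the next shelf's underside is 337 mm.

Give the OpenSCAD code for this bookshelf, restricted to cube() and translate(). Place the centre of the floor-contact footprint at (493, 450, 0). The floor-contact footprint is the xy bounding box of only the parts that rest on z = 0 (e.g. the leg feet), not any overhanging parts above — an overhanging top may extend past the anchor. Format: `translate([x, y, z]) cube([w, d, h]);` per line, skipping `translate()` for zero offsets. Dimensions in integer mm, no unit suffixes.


translate([242, 291, 0]) cube([18, 318, 1533]);
translate([726, 291, 0]) cube([18, 318, 1533]);
translate([260, 291, 0]) cube([466, 318, 24]);
translate([260, 291, 361]) cube([466, 318, 24]);
translate([260, 291, 722]) cube([466, 318, 24]);
translate([260, 291, 1083]) cube([466, 318, 24]);
translate([260, 291, 1444]) cube([466, 318, 24]);


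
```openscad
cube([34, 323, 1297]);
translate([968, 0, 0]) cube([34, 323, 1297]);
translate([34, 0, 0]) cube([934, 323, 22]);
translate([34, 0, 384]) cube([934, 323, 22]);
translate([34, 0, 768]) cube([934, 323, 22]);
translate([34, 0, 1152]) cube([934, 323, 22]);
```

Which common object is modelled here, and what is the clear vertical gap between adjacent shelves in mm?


A bookshelf. The clear shelf gap is 362 mm.

Two tall side panels with 4 horizontal boards between them — a bookshelf. The first two shelf undersides are at z = 0 and z = 384; with shelf thickness 22, the clear gap is 384 − 0 − 22 = 362 mm.


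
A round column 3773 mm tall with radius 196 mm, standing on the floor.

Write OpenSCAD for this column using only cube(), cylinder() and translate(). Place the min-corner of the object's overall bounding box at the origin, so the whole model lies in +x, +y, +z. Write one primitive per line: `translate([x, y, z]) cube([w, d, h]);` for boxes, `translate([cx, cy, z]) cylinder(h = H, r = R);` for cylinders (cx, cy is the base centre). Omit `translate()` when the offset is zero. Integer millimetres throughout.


translate([196, 196, 0]) cylinder(h = 3773, r = 196);


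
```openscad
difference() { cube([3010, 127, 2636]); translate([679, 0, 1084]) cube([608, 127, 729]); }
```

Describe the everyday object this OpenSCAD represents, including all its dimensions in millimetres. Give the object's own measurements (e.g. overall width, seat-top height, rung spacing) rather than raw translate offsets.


A wall 3010 mm long (x), 127 mm thick (y), 2636 mm tall, with a rectangular window opening cut through it. The opening is 608 mm wide and 729 mm tall; its sill is at z = 1084 mm and its near (−x) edge is 679 mm from the wall's −x end. The opening passes through the full wall thickness.


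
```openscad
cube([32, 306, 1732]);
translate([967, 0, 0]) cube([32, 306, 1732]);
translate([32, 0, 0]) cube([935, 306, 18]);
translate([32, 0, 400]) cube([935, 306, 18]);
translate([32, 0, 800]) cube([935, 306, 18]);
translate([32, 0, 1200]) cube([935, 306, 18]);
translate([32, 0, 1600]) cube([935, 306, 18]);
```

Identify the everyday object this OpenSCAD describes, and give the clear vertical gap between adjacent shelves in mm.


A bookshelf. The clear shelf gap is 382 mm.

Two tall side panels with 5 horizontal boards between them — a bookshelf. The first two shelf undersides are at z = 0 and z = 400; with shelf thickness 18, the clear gap is 400 − 0 − 18 = 382 mm.


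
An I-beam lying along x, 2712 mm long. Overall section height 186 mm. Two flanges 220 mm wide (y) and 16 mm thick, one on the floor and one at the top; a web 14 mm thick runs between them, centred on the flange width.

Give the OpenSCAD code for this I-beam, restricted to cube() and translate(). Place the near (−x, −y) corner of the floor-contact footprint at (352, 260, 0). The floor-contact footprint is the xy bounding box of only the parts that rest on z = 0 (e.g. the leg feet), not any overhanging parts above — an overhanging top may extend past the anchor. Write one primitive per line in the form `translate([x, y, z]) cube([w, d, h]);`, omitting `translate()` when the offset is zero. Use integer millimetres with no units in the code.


translate([352, 260, 0]) cube([2712, 220, 16]);
translate([352, 363, 16]) cube([2712, 14, 154]);
translate([352, 260, 170]) cube([2712, 220, 16]);


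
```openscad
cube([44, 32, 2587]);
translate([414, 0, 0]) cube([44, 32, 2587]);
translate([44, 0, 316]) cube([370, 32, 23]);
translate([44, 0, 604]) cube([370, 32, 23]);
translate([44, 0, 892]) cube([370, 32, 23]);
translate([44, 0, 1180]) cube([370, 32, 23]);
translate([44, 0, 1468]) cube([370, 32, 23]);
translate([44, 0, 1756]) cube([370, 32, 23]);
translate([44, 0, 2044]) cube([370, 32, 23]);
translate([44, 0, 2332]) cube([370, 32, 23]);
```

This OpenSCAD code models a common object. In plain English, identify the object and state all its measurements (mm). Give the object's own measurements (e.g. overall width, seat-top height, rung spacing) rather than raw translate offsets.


A straight ladder. Two 44×32 mm vertical rails, 2587 mm tall, stand 458 mm apart (outside-to-outside) with their front faces coplanar on the −y side. 8 rungs, each 32 mm deep and 23 mm tall, span between the inner faces of the rails, front faces flush with the rails. The lowest rung's underside is at z = 316 mm and rungs are spaced 288 mm apart (underside to underside).


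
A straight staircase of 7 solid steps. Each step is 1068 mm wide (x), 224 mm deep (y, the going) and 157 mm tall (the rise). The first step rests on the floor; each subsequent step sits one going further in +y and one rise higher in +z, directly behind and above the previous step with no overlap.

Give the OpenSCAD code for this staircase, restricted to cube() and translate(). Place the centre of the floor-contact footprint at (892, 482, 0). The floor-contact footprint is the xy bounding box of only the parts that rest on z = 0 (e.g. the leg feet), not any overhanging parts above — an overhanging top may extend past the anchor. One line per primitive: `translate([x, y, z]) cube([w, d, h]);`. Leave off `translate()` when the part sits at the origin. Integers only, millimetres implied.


translate([358, 370, 0]) cube([1068, 224, 157]);
translate([358, 594, 157]) cube([1068, 224, 157]);
translate([358, 818, 314]) cube([1068, 224, 157]);
translate([358, 1042, 471]) cube([1068, 224, 157]);
translate([358, 1266, 628]) cube([1068, 224, 157]);
translate([358, 1490, 785]) cube([1068, 224, 157]);
translate([358, 1714, 942]) cube([1068, 224, 157]);


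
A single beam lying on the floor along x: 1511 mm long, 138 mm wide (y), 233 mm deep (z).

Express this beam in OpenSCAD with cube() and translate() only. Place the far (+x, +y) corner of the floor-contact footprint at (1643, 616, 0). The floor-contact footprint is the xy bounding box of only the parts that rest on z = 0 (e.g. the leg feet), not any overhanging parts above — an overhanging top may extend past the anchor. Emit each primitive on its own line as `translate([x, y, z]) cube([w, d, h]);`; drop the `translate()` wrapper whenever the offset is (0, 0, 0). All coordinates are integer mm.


translate([132, 478, 0]) cube([1511, 138, 233]);


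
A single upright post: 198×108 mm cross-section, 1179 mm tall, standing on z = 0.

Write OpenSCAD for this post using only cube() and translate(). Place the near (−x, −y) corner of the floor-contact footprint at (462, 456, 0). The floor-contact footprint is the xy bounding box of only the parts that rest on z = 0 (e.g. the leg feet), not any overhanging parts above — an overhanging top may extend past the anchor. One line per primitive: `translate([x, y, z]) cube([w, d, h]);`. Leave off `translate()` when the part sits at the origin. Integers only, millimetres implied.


translate([462, 456, 0]) cube([198, 108, 1179]);


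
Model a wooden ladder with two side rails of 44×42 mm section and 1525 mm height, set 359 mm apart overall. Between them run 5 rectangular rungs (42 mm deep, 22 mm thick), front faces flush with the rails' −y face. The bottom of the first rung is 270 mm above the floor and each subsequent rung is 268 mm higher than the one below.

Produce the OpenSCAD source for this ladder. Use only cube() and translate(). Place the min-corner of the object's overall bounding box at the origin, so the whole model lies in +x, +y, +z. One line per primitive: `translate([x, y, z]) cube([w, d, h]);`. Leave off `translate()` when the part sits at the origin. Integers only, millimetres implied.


// rung span = 359 - 2*44 = 271
// rung[k] z = 270 + k*268
cube([44, 42, 1525]);
translate([315, 0, 0]) cube([44, 42, 1525]);
translate([44, 0, 270]) cube([271, 42, 22]);
translate([44, 0, 538]) cube([271, 42, 22]);
translate([44, 0, 806]) cube([271, 42, 22]);
translate([44, 0, 1074]) cube([271, 42, 22]);
translate([44, 0, 1342]) cube([271, 42, 22]);


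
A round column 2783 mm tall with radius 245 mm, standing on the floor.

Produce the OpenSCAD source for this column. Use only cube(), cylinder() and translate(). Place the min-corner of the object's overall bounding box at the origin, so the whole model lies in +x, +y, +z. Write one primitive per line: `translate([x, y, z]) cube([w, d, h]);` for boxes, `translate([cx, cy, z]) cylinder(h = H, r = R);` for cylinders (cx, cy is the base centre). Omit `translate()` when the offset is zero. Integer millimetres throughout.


translate([245, 245, 0]) cylinder(h = 2783, r = 245);


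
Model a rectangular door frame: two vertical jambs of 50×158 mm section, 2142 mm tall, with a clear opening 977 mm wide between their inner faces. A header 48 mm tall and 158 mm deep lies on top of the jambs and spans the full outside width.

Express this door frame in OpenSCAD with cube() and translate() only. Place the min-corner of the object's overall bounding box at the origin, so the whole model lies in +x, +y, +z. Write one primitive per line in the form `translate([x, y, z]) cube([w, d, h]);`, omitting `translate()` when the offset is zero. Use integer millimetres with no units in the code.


cube([50, 158, 2142]);
translate([1027, 0, 0]) cube([50, 158, 2142]);
translate([0, 0, 2142]) cube([1077, 158, 48]);


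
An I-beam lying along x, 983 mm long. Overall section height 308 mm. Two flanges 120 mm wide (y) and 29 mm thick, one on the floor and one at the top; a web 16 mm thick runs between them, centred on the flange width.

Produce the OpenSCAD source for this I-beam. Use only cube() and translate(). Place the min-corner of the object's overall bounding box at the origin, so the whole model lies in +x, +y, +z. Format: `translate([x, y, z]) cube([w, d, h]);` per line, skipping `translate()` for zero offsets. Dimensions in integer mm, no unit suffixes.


cube([983, 120, 29]);
translate([0, 52, 29]) cube([983, 16, 250]);
translate([0, 0, 279]) cube([983, 120, 29]);


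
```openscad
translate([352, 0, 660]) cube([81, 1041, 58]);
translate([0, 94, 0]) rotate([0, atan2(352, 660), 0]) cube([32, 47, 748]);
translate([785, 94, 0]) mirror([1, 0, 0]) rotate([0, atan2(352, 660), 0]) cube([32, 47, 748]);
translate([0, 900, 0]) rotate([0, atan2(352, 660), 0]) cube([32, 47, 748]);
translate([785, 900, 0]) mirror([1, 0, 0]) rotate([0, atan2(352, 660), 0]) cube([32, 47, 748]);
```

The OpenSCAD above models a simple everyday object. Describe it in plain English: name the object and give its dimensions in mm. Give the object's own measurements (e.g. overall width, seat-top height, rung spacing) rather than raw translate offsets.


A sawhorse. A 81×1041×58 mm beam (x, y, z) sits on two A-frame leg pairs. Each pair is two raked legs of 32×47 mm section (47 mm along y) splaying symmetrically in x. Each leg rises 660 mm vertically over 352 mm of horizontal reach and is 748 mm long along its own axis. Every leg's outer bottom edge rests on the floor and its outer top edge meets a bottom edge of the beam — the left legs (tilting toward +x) meet the beam's −x bottom edge, the right legs (their mirror images, tilting toward −x) meet its +x bottom edge — so the leg tops tuck under the beam, the beam's underside is 660 mm above the floor, and the feet are 785 mm apart outside-to-outside with the beam centred between them. The two leg pairs are set in 94 mm from either end of the beam.


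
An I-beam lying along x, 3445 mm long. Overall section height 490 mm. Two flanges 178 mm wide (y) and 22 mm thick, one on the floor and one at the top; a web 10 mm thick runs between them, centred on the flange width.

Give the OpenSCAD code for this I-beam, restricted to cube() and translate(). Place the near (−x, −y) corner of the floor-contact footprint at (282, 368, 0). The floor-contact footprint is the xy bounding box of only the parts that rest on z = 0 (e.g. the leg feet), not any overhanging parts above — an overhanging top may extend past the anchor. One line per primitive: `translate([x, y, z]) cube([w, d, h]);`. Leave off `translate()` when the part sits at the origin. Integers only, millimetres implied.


translate([282, 368, 0]) cube([3445, 178, 22]);
translate([282, 452, 22]) cube([3445, 10, 446]);
translate([282, 368, 468]) cube([3445, 178, 22]);


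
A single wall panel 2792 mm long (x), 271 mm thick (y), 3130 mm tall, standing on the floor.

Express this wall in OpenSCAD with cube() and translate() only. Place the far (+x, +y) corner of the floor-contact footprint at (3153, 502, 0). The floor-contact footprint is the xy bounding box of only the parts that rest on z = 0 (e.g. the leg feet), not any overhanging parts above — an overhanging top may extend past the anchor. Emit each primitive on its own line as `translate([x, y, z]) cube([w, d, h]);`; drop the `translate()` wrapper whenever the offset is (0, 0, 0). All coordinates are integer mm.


translate([361, 231, 0]) cube([2792, 271, 3130]);


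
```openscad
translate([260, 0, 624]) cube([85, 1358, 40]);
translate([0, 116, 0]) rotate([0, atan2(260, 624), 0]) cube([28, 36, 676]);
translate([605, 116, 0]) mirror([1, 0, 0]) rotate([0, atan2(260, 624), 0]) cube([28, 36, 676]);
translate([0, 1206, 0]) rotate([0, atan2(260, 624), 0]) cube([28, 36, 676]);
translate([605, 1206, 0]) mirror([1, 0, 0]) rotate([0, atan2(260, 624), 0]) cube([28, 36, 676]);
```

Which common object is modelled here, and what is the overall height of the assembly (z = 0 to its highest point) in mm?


A sawhorse. The overall height is 664 mm.

A beam across two mirrored pairs of raked legs — a sawhorse. The beam's underside is at z = 624 (matching the legs' vertical rise in atan2(260, 624)) and the beam is 40 mm tall, so its top is at 624 + 40 = 664 mm. The raked legs top out at the beam's underside, so that is the highest point.


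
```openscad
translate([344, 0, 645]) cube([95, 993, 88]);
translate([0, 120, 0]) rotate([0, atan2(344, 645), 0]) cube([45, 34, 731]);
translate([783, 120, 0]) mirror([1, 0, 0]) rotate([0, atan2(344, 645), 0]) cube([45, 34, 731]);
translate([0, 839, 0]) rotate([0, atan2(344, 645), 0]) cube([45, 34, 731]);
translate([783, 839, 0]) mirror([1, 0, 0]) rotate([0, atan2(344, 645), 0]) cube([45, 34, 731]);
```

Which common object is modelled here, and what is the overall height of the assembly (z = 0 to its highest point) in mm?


A sawhorse. The overall height is 733 mm.

A beam across two mirrored pairs of raked legs — a sawhorse. The beam's underside is at z = 645 (matching the legs' vertical rise in atan2(344, 645)) and the beam is 88 mm tall, so its top is at 645 + 88 = 733 mm. The raked legs top out at the beam's underside, so that is the highest point.


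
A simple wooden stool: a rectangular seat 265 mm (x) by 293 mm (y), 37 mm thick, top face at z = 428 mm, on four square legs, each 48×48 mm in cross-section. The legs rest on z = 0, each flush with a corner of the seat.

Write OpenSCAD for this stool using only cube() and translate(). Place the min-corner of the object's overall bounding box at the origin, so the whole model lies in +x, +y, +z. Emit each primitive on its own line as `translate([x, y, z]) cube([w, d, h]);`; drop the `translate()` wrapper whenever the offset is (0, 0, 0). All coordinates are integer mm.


translate([0, 0, 391]) cube([265, 293, 37]);
cube([48, 48, 391]);
translate([217, 0, 0]) cube([48, 48, 391]);
translate([0, 245, 0]) cube([48, 48, 391]);
translate([217, 245, 0]) cube([48, 48, 391]);


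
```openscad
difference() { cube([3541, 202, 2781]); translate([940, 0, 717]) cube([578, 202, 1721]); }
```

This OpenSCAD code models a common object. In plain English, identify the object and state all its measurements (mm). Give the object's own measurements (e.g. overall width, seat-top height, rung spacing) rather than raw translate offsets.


A wall 3541 mm long (x), 202 mm thick (y), 2781 mm tall, with a rectangular window opening cut through it. The opening is 578 mm wide and 1721 mm tall; its sill is at z = 717 mm and its near (−x) edge is 940 mm from the wall's −x end. The opening passes through the full wall thickness.


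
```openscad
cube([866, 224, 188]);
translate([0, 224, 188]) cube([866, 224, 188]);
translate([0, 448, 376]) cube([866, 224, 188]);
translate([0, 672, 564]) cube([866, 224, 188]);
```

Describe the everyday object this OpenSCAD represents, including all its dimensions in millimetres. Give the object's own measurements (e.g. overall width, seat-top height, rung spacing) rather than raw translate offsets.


A straight staircase of 4 solid steps. Each step is 866 mm wide (x), 224 mm deep (y, the going) and 188 mm tall (the rise). The first step rests on the floor; each subsequent step sits one going further in +y and one rise higher in +z, directly behind and above the previous step with no overlap.


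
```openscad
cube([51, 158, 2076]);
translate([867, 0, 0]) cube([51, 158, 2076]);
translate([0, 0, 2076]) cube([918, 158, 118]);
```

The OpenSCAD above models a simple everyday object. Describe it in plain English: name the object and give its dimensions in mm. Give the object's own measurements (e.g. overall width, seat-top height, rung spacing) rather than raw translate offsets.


A door frame. The clear opening is 816 mm wide and 2076 mm high. Two 51 mm wide jambs, 158 mm deep, stand either side of the opening from the floor to the top of the opening. A 118 mm thick head sits across the top of both jambs, spanning the full outside width of the frame.


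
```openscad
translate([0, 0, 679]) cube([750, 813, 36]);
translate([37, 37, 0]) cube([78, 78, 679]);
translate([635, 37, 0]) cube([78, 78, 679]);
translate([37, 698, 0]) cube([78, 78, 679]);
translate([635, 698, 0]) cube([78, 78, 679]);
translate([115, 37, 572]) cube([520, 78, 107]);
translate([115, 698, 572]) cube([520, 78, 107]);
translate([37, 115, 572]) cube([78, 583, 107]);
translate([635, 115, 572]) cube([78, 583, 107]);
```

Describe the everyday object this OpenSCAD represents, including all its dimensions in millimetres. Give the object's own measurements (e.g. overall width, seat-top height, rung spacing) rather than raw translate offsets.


A rectangular dining table. The top is 750×813×36 mm with its upper surface at z = 715 mm. It stands on four 78×78 mm square legs, each inset 37 mm from the nearest pair of top edges, running from the floor to the underside of the top. Four apron rails, 78 mm thick and 107 mm tall, run between adjacent legs with their top edges flush with the underside of the top and their outer faces flush with the legs' outer faces.


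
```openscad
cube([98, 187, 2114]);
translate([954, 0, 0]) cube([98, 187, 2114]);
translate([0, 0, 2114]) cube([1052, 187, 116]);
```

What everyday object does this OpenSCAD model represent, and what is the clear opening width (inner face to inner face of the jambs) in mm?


A door frame. The clear opening width is 856 mm.

Two 2114 mm tall posts with a header on top — a door frame. The left jamb is 98 mm wide at x = 0; the right jamb starts at x = 954. The clear opening is 954 − 98 = 856 mm.


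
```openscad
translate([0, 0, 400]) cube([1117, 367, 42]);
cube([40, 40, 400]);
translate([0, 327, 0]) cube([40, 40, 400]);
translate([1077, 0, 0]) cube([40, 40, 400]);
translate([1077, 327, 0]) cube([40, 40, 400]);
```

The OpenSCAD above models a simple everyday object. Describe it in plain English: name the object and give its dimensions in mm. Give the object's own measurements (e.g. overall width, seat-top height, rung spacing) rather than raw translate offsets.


A long wooden bench with a 1117 mm (x) × 367 mm (y) seat, 42 mm thick, its top surface 442 mm above the floor. Four 40 mm square legs at the seat corners, flush with the edges, run from z = 0 to the seat underside.


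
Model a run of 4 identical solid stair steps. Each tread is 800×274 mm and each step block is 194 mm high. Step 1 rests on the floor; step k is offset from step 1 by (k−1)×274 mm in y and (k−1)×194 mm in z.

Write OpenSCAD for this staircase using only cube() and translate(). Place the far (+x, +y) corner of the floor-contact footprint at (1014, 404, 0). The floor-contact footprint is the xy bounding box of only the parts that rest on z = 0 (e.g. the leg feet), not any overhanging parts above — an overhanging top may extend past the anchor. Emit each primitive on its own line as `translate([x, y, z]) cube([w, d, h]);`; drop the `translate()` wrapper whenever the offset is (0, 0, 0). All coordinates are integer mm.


translate([214, 130, 0]) cube([800, 274, 194]);
translate([214, 404, 194]) cube([800, 274, 194]);
translate([214, 678, 388]) cube([800, 274, 194]);
translate([214, 952, 582]) cube([800, 274, 194]);


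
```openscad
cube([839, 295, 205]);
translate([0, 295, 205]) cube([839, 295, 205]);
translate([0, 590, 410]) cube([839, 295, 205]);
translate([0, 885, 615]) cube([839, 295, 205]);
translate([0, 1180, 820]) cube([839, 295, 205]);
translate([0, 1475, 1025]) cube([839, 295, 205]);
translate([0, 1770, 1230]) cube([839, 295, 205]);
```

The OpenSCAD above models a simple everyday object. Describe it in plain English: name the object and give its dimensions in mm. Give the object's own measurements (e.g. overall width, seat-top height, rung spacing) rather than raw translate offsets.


A straight staircase of 7 solid steps. Each step is 839 mm wide (x), 295 mm deep (y, the going) and 205 mm tall (the rise). The first step rests on the floor; each subsequent step sits one going further in +y and one rise higher in +z, directly behind and above the previous step with no overlap.


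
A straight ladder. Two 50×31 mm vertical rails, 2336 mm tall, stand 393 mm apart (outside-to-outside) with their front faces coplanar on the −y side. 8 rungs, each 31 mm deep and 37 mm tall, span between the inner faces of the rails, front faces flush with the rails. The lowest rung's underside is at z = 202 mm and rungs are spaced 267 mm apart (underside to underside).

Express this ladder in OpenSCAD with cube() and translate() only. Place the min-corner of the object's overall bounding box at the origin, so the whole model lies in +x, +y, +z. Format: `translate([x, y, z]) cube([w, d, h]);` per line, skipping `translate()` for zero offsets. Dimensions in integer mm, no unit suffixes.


cube([50, 31, 2336]);
translate([343, 0, 0]) cube([50, 31, 2336]);
translate([50, 0, 202]) cube([293, 31, 37]);
translate([50, 0, 469]) cube([293, 31, 37]);
translate([50, 0, 736]) cube([293, 31, 37]);
translate([50, 0, 1003]) cube([293, 31, 37]);
translate([50, 0, 1270]) cube([293, 31, 37]);
translate([50, 0, 1537]) cube([293, 31, 37]);
translate([50, 0, 1804]) cube([293, 31, 37]);
translate([50, 0, 2071]) cube([293, 31, 37]);


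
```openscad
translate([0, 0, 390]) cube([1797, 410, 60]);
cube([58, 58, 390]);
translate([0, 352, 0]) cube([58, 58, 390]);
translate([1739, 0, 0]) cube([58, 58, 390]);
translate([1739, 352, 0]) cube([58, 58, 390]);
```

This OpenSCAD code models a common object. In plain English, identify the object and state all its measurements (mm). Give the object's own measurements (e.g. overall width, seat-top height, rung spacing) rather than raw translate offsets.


A long wooden bench with a 1797 mm (x) × 410 mm (y) seat, 60 mm thick, its top surface 450 mm above the floor. Four 58 mm square legs at the seat corners, flush with the edges, run from z = 0 to the seat underside.


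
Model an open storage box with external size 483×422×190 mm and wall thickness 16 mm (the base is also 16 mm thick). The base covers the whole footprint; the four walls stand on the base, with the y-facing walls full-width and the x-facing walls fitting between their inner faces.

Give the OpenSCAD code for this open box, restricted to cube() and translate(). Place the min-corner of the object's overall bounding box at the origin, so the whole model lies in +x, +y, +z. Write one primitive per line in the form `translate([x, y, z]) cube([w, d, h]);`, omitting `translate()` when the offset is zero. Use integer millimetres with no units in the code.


cube([483, 422, 16]);
translate([0, 0, 16]) cube([483, 16, 174]);
translate([0, 406, 16]) cube([483, 16, 174]);
translate([0, 16, 16]) cube([16, 390, 174]);
translate([467, 16, 16]) cube([16, 390, 174]);


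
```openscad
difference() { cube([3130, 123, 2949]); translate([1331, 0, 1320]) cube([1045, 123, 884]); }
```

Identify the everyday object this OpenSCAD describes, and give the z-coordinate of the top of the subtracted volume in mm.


A wall with a window opening. The window head height is 2204 mm.

A wall with a rectangular opening subtracted — a window. Sill at z = 1320, opening 884 mm tall, so the head is at 1320 + 884 = 2204 mm.


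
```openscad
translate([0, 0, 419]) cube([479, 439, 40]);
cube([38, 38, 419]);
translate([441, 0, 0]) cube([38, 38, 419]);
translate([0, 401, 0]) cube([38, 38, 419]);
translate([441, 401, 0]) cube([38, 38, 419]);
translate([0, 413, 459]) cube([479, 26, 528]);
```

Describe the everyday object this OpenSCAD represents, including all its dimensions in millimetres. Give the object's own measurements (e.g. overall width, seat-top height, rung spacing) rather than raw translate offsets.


A chair. The seat is a 479×439×40 mm slab with its top at z = 459 mm, on four 38×38 mm corner legs (flush with the seat edges, standing on z = 0). A flat backrest 26 mm thick, 528 mm tall, spans the full seat width and rises from the seat top along its +y edge, rear face flush with the rear of the seat.


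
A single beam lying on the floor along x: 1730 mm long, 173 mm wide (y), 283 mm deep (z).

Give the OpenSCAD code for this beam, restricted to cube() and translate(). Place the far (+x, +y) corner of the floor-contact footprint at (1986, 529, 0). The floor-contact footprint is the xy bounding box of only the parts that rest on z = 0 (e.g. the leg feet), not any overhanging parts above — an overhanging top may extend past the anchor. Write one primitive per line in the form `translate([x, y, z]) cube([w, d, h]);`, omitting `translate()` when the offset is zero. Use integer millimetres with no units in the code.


translate([256, 356, 0]) cube([1730, 173, 283]);


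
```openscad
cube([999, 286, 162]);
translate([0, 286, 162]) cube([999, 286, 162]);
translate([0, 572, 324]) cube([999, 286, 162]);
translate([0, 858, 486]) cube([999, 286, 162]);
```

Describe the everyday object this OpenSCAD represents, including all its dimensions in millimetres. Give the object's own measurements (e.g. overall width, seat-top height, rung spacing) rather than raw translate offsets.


A straight staircase of 4 solid steps. Each step is 999 mm wide (x), 286 mm deep (y, the going) and 162 mm tall (the rise). The first step rests on the floor; each subsequent step sits one going further in +y and one rise higher in +z, directly behind and above the previous step with no overlap.


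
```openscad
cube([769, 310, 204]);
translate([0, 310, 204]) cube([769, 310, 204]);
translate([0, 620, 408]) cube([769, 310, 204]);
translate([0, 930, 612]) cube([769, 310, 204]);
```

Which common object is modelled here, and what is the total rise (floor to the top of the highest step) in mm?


A staircase. The total rise is 816 mm.

4 identical blocks, each offset up and back from the previous — a staircase. Each step is 204 mm tall and there are 4 of them, so the total rise is 4 × 204 = 816 mm.


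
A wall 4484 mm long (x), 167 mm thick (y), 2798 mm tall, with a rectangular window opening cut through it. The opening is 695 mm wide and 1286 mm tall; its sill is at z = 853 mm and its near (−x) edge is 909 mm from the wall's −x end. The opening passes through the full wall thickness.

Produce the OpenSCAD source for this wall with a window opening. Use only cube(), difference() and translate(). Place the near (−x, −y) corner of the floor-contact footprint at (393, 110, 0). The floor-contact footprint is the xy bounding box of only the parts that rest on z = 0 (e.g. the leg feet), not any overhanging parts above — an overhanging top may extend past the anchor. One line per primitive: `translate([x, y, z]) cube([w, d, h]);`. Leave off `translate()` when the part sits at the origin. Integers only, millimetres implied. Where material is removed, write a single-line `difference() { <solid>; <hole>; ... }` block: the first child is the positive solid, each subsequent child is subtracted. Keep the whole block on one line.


difference() { translate([393, 110, 0]) cube([4484, 167, 2798]); translate([1302, 110, 853]) cube([695, 167, 1286]); }


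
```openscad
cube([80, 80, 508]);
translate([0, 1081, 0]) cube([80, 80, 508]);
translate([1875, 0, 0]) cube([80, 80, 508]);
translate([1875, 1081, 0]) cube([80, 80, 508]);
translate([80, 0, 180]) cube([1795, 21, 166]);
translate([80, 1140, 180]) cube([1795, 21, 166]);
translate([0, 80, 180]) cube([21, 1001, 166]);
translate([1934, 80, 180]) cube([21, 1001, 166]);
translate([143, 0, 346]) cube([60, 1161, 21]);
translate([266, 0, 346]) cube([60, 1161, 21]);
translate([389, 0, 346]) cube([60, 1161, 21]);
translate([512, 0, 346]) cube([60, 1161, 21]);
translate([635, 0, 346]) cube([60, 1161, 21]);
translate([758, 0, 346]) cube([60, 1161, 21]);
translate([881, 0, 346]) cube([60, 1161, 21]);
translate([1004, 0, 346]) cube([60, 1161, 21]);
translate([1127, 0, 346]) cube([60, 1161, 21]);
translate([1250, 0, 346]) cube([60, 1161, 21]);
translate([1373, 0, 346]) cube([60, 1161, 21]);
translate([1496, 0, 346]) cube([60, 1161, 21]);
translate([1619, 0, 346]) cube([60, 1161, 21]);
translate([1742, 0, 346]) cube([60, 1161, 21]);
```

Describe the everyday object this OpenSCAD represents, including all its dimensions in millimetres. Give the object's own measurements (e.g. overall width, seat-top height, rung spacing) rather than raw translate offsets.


A bed frame 1955 mm long (x) by 1161 mm wide (y). Four 80×80 mm corner posts, 508 mm tall, at the corners of the footprint. Four rails of 21 mm thickness and 166 mm height run between adjacent posts with their undersides at z = 180 mm, their outer faces flush with the outside of the frame (the two x-running rails run between the posts' inner faces; the two y-running rails run between the posts' inner faces). 14 slats, each 60 mm wide (x) and 21 mm thick, lie across the top of the two x-running rails, running the full 1161 mm width of the frame in y; along x they sit between the end posts with a 63 mm gap after the −x posts and between neighbouring slats, leaving 73 mm before the +x posts.


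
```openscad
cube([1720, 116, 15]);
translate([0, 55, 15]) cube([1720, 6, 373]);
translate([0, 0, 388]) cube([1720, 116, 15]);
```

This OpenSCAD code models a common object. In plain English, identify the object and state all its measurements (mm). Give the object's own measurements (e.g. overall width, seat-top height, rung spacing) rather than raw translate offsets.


An I-beam lying along x, 1720 mm long. Overall section height 403 mm. Two flanges 116 mm wide (y) and 15 mm thick, one on the floor and one at the top; a web 6 mm thick runs between them, centred on the flange width.


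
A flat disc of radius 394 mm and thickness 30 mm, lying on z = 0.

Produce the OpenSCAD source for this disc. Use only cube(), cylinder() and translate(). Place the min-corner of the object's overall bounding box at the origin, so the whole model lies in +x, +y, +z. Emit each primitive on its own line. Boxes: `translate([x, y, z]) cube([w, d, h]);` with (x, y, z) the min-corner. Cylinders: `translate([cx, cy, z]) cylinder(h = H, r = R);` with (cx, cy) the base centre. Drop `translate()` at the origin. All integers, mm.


translate([394, 394, 0]) cylinder(h = 30, r = 394);


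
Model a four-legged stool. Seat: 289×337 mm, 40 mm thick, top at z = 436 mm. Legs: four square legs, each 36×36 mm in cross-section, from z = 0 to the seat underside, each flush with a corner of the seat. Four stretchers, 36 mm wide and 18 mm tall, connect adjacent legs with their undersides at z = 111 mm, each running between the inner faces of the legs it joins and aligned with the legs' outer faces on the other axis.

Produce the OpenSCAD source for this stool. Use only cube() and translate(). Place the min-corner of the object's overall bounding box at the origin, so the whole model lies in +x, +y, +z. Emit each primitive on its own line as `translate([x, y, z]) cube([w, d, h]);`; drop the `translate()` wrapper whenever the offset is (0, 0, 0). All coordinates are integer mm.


translate([0, 0, 396]) cube([289, 337, 40]);
cube([36, 36, 396]);
translate([253, 0, 0]) cube([36, 36, 396]);
translate([0, 301, 0]) cube([36, 36, 396]);
translate([253, 301, 0]) cube([36, 36, 396]);
translate([36, 0, 111]) cube([217, 36, 18]);
translate([36, 301, 111]) cube([217, 36, 18]);
translate([0, 36, 111]) cube([36, 265, 18]);
translate([253, 36, 111]) cube([36, 265, 18]);
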